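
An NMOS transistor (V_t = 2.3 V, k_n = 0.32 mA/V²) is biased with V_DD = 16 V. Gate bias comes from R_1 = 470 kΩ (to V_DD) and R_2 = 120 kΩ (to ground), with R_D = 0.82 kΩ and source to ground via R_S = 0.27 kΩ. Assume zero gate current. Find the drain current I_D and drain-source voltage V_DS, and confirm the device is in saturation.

V_G = V_DD·R_2/(R_1+R_2) = 16×120/590 = 3.25 V.
Assume saturation: I_D = (k_n/2)(V_GS − V_t)² with V_GS = V_G − I_D·R_S = 3.25 − 0.27·I_D.
Substituting gives 0.0117·I_D² − 1.08·I_D + 0.146 = 0, with roots I_D = 0.135 or 92.7 mA.
The root I_D = 92.7 mA gives V_GS = -21.8 V ≤ V_t, so take I_D = 0.135 mA.
Then V_GS = 3.22 V and V_DS = V_DD − I_D(R_D+R_S) = 16 − 0.135×1.09 = 15.9 V.
Saturation requires V_DS ≥ V_GS − V_t = 0.918 V; 15.9 ≥ 0.918 ✓.

I_D ≈ 0.13 mA, V_DS ≈ 16 V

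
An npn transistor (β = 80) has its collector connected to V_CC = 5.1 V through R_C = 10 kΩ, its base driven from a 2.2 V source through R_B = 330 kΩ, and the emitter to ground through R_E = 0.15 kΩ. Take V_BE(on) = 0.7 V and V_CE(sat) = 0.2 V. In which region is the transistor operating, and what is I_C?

active; I_C ≈ 0.35 mA

Assume active. Base-emitter loop: I_B = (V_BB − V_BE)/(R_B + (β+1)R_E) = (2.2 − 0.7)/(330 + 81×0.15) = 0.00438 mA.
I_C = β·I_B = 80×0.00438 = 0.351 mA.
V_CE = V_CC − I_C·R_C − I_E·R_E = 5.1 − 0.351×10 − 0.355×0.15 = 1.54 V > V_CE(sat), so the active-region assumption holds.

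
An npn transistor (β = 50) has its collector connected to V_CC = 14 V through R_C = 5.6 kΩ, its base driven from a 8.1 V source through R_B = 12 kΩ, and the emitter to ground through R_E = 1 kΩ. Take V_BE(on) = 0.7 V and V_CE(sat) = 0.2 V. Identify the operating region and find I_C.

Assume active: I_B = (8.1 − 0.7)/(12 + 51×1) = 0.117 mA, I_C = β·I_B = 5.87 mA.
Then V_CE = 14 − 5.87×5.6 − 5.99×1 = -24.9 V < 0.2 V — the active assumption fails.
Re-solve with V_CE = 0.2 V. KCL at the emitter: V_E/R_E = (V_BB−0.7−V_E)/R_B + (V_CC−0.2−V_E)/R_C, giving V_E = 2.44 V.
I_C = (V_CC − 0.2 − V_E)/R_C = (13.8 − 2.44)/5.6 = 2.03 mA.
Check: I_B = (7.4 − 2.44)/12 = 0.413 mA, and β·I_B = 20.7 mA > I_C, confirming saturation.

saturation; I_C ≈ 2 mA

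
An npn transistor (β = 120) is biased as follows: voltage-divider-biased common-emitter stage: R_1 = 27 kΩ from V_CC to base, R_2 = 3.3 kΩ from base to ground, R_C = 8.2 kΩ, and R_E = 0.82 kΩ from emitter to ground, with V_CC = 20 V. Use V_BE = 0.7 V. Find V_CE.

V_CE ≈ 4.3 V

Thevenize the base divider: V_Th = V_CC·R_2/(R_1+R_2) = 20×3.3/30.3 = 2.18 V, R_Th = R_1‖R_2 = 2.94 kΩ.
Base-emitter loop: V_Th = I_B·R_Th + V_BE + (β+1)I_B·R_E, so I_B = (2.18 − 0.7) / (2.94 + 121×0.82) = 0.0145 mA.
I_C = β·I_B = 120×0.0145 = 1.74 mA, and I_E = (β+1)I_B = 1.75 mA.
V_CE = V_CC − I_C·R_C − I_E·R_E = 20 − 1.74×8.2 − 1.75×0.82 = 4.33 V.
V_CE = 4.33 V > 0.2 V confirms active-region operation.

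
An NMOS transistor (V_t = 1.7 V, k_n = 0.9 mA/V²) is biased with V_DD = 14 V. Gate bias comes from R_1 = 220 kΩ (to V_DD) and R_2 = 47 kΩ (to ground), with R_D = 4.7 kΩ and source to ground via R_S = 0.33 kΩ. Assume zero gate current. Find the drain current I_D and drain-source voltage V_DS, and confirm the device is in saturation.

V_G = V_DD·R_2/(R_1+R_2) = 14×47/267 = 2.46 V.
Assume saturation: I_D = (k_n/2)(V_GS − V_t)² with V_GS = V_G − I_D·R_S = 2.46 − 0.33·I_D.
Substituting gives 0.049·I_D² − 1.23·I_D + 0.263 = 0, with roots I_D = 0.216 or 24.8 mA.
The root I_D = 24.8 mA gives V_GS = -5.73 V ≤ V_t, so take I_D = 0.216 mA.
Then V_GS = 2.39 V and V_DS = V_DD − I_D(R_D+R_S) = 14 − 0.216×5.03 = 12.9 V.
Saturation requires V_DS ≥ V_GS − V_t = 0.693 V; 12.9 ≥ 0.693 ✓.

I_D ≈ 0.22 mA, V_DS ≈ 13 V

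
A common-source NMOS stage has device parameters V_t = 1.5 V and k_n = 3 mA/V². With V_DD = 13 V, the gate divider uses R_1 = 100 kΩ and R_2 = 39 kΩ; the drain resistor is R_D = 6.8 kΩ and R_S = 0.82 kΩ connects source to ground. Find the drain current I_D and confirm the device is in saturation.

I_D ≈ 1.4 mA

V_G = V_DD·R_2/(R_1+R_2) = 13×39/139 = 3.65 V.
Assume saturation: I_D = (k_n/2)(V_GS − V_t)² with V_GS = V_G − I_D·R_S = 3.65 − 0.82·I_D.
Substituting gives 1.01·I_D² − 6.28·I_D + 6.92 = 0, with roots I_D = 1.43 or 4.8 mA.
The root I_D = 4.8 mA gives V_GS = -0.289 V ≤ V_t, so take I_D = 1.43 mA.
Then V_GS = 2.48 V and V_DS = V_DD − I_D(R_D+R_S) = 13 − 1.43×7.62 = 2.11 V.
Saturation requires V_DS ≥ V_GS − V_t = 0.976 V; 2.11 ≥ 0.976 ✓.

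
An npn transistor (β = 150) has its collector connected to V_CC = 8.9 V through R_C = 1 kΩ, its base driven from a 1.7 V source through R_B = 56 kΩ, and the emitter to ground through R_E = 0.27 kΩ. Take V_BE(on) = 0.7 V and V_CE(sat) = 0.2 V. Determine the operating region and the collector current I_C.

active; I_C ≈ 1.6 mA

Assume active. Base-emitter loop: I_B = (V_BB − V_BE)/(R_B + (β+1)R_E) = (1.7 − 0.7)/(56 + 151×0.27) = 0.0103 mA.
I_C = β·I_B = 150×0.0103 = 1.55 mA.
V_CE = V_CC − I_C·R_C − I_E·R_E = 8.9 − 1.55×1 − 1.56×0.27 = 6.93 V > V_CE(sat), so the active-region assumption holds.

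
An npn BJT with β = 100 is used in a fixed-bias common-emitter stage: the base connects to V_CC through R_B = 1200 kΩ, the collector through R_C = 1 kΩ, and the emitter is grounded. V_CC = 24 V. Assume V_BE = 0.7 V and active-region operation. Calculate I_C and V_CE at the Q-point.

I_C ≈ 1.9 mA, V_CE ≈ 22 V

Base loop: V_CC = I_B·R_B + V_BE, so I_B = (24 − 0.7)/1200 kΩ = 0.0194 mA.
In the active region I_C = β·I_B = 100 × 0.0194 = 1.94 mA.
Collector loop: V_CE = V_CC − I_C·R_C = 24 − 1.94×1 = 22.1 V.
Since V_CE = 22.1 V > V_CE(sat) ≈ 0.2 V, the transistor is in the active region as assumed.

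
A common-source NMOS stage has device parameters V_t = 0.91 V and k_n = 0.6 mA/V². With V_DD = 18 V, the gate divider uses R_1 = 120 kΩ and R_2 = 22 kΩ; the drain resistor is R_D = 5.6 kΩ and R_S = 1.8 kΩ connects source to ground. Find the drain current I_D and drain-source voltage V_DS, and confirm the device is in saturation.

I_D ≈ 0.4 mA, V_DS ≈ 15 V

V_G = V_DD·R_2/(R_1+R_2) = 18×22/142 = 2.79 V.
Assume saturation: I_D = (k_n/2)(V_GS − V_t)² with V_GS = V_G − I_D·R_S = 2.79 − 1.8·I_D.
Substituting gives 0.972·I_D² − 3.03·I_D + 1.06 = 0, with roots I_D = 0.401 or 2.72 mA.
The root I_D = 2.72 mA gives V_GS = -2.1 V ≤ V_t, so take I_D = 0.401 mA.
Then V_GS = 2.07 V and V_DS = V_DD − I_D(R_D+R_S) = 18 − 0.401×7.4 = 15 V.
Saturation requires V_DS ≥ V_GS − V_t = 1.16 V; 15 ≥ 1.16 ✓.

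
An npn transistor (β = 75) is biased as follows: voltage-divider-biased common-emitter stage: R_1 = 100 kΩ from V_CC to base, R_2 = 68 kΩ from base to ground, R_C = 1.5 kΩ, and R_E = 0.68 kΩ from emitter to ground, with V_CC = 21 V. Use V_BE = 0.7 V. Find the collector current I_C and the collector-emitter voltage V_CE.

I_C ≈ 6.3 mA, V_CE ≈ 7.1 V

Thevenize the base divider: V_Th = V_CC·R_2/(R_1+R_2) = 21×68/168 = 8.5 V, R_Th = R_1‖R_2 = 40.5 kΩ.
Base-emitter loop: V_Th = I_B·R_Th + V_BE + (β+1)I_B·R_E, so I_B = (8.5 − 0.7) / (40.5 + 76×0.68) = 0.0846 mA.
I_C = β·I_B = 75×0.0846 = 6.35 mA, and I_E = (β+1)I_B = 6.43 mA.
V_CE = V_CC − I_C·R_C − I_E·R_E = 21 − 6.35×1.5 − 6.43×0.68 = 7.1 V.
V_CE = 7.1 V > 0.2 V confirms active-region operation.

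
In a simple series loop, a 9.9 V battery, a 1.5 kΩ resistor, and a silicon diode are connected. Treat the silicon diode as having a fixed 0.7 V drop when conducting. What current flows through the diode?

KVL around the loop: 9.9 = V_D + I·R = 0.7 + I × 1.5 kΩ.
So I = (9.9 − 0.7) / 1.5 kΩ = 9.2 / 1.5 = 6.13 mA.

I ≈ 6.1 mA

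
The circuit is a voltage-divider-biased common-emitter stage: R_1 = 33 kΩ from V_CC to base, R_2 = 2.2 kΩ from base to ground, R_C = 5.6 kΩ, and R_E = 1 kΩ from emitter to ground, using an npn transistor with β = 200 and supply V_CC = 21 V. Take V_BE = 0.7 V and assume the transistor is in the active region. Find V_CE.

Thevenize the base divider: V_Th = V_CC·R_2/(R_1+R_2) = 21×2.2/35.2 = 1.31 V, R_Th = R_1‖R_2 = 2.06 kΩ.
Base-emitter loop: V_Th = I_B·R_Th + V_BE + (β+1)I_B·R_E, so I_B = (1.31 − 0.7) / (2.06 + 201×1) = 0.00302 mA.
I_C = β·I_B = 200×0.00302 = 0.603 mA, and I_E = (β+1)I_B = 0.606 mA.
V_CE = V_CC − I_C·R_C − I_E·R_E = 21 − 0.603×5.6 − 0.606×1 = 17 V.
V_CE = 17 V > 0.2 V confirms active-region operation.

V_CE ≈ 17 V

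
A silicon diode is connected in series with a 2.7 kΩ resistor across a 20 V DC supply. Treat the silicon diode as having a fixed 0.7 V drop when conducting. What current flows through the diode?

KVL around the loop: 20 = V_D + I·R = 0.7 + I × 2.7 kΩ.
So I = (20 − 0.7) / 2.7 kΩ = 19.3 / 2.7 = 7.15 mA.

I ≈ 7.1 mA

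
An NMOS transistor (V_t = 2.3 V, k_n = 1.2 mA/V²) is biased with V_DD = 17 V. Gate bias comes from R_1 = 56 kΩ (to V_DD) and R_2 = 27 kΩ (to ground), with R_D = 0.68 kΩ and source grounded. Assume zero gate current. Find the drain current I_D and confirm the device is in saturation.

V_G = V_DD·R_2/(R_1+R_2) = 17×27/83 = 5.53 V. With the source grounded, V_GS = V_G = 5.53 V.
Assume saturation: I_D = (k_n/2)(V_GS − V_t)² = (1.2/2)×(5.53 − 2.3)² = 0.6×3.23² = 6.26 mA.
V_DS = V_DD − I_D·R_D = 17 − 6.26×0.68 = 12.7 V.
Saturation requires V_DS ≥ V_GS − V_t = 3.23 V; 12.7 ≥ 3.23 ✓.

I_D ≈ 6.3 mA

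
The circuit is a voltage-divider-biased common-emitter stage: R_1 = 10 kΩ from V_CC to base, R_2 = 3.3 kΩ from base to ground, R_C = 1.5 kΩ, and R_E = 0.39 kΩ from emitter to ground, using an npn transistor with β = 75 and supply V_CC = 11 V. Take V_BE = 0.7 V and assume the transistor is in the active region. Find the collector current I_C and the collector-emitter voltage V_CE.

I_C ≈ 4.7 mA, V_CE ≈ 2 V

Thevenize the base divider: V_Th = V_CC·R_2/(R_1+R_2) = 11×3.3/13.3 = 2.73 V, R_Th = R_1‖R_2 = 2.48 kΩ.
Base-emitter loop: V_Th = I_B·R_Th + V_BE + (β+1)I_B·R_E, so I_B = (2.73 − 0.7) / (2.48 + 76×0.39) = 0.0632 mA.
I_C = β·I_B = 75×0.0632 = 4.74 mA, and I_E = (β+1)I_B = 4.8 mA.
V_CE = V_CC − I_C·R_C − I_E·R_E = 11 − 4.74×1.5 − 4.8×0.39 = 2.02 V.
V_CE = 2.02 V > 0.2 V confirms active-region operation.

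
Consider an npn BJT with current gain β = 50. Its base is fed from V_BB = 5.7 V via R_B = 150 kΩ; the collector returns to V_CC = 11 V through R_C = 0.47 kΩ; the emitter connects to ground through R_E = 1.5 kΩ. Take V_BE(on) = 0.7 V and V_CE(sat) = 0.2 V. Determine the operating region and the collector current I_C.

Assume active. Base-emitter loop: I_B = (V_BB − V_BE)/(R_B + (β+1)R_E) = (5.7 − 0.7)/(150 + 51×1.5) = 0.0221 mA.
I_C = β·I_B = 50×0.0221 = 1.1 mA.
V_CE = V_CC − I_C·R_C − I_E·R_E = 11 − 1.1×0.47 − 1.13×1.5 = 8.79 V > V_CE(sat), so the active-region assumption holds.

active; I_C ≈ 1.1 mA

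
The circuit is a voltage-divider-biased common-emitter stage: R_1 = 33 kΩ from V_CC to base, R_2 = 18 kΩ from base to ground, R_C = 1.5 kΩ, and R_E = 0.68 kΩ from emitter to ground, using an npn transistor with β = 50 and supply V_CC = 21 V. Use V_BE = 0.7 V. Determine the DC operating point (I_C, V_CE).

I_C ≈ 7.2 mA, V_CE ≈ 5.1 V

Thevenize the base divider: V_Th = V_CC·R_2/(R_1+R_2) = 21×18/51 = 7.41 V, R_Th = R_1‖R_2 = 11.6 kΩ.
Base-emitter loop: V_Th = I_B·R_Th + V_BE + (β+1)I_B·R_E, so I_B = (7.41 − 0.7) / (11.6 + 51×0.68) = 0.145 mA.
I_C = β·I_B = 50×0.145 = 7.24 mA, and I_E = (β+1)I_B = 7.39 mA.
V_CE = V_CC − I_C·R_C − I_E·R_E = 21 − 7.24×1.5 − 7.39×0.68 = 5.11 V.
V_CE = 5.11 V > 0.2 V confirms active-region operation.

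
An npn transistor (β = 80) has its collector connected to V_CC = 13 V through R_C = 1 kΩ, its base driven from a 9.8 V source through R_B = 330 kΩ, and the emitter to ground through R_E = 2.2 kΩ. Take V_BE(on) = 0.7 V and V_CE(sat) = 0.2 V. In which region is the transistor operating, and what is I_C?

Assume active. Base-emitter loop: I_B = (V_BB − V_BE)/(R_B + (β+1)R_E) = (9.8 − 0.7)/(330 + 81×2.2) = 0.0179 mA.
I_C = β·I_B = 80×0.0179 = 1.43 mA.
V_CE = V_CC − I_C·R_C − I_E·R_E = 13 − 1.43×1 − 1.45×2.2 = 8.38 V > V_CE(sat), so the active-region assumption holds.

active; I_C ≈ 1.4 mA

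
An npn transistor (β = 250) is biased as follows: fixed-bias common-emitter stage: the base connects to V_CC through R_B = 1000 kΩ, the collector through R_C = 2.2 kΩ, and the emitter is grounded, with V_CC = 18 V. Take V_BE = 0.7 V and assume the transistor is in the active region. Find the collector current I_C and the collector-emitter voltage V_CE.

I_C ≈ 4.3 mA, V_CE ≈ 8.5 V

Base loop: V_CC = I_B·R_B + V_BE, so I_B = (18 − 0.7)/1000 kΩ = 0.0173 mA.
In the active region I_C = β·I_B = 250 × 0.0173 = 4.33 mA.
Collector loop: V_CE = V_CC − I_C·R_C = 18 − 4.33×2.2 = 8.48 V.
Since V_CE = 8.48 V > V_CE(sat) ≈ 0.2 V, the transistor is in the active region as assumed.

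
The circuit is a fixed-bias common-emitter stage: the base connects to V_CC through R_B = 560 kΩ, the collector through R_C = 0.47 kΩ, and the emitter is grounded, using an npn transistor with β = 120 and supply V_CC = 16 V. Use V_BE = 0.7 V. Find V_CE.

V_CE ≈ 14 V

Base loop: V_CC = I_B·R_B + V_BE, so I_B = (16 − 0.7)/560 kΩ = 0.0273 mA.
In the active region I_C = β·I_B = 120 × 0.0273 = 3.28 mA.
Collector loop: V_CE = V_CC − I_C·R_C = 16 − 3.28×0.47 = 14.5 V.
Since V_CE = 14.5 V > V_CE(sat) ≈ 0.2 V, the transistor is in the active region as assumed.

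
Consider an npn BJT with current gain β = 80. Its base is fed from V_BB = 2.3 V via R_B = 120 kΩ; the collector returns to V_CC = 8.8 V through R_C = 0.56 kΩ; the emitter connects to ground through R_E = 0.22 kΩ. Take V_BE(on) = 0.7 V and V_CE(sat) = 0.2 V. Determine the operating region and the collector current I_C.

active; I_C ≈ 0.93 mA

Assume active. Base-emitter loop: I_B = (V_BB − V_BE)/(R_B + (β+1)R_E) = (2.3 − 0.7)/(120 + 81×0.22) = 0.0116 mA.
I_C = β·I_B = 80×0.0116 = 0.929 mA.
V_CE = V_CC − I_C·R_C − I_E·R_E = 8.8 − 0.929×0.56 − 0.94×0.22 = 8.07 V > V_CE(sat), so the active-region assumption holds.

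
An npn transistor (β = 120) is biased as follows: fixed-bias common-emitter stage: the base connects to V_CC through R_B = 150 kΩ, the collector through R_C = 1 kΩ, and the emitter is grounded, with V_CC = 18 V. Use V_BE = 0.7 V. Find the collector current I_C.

I_C ≈ 14 mA

Base loop: V_CC = I_B·R_B + V_BE, so I_B = (18 − 0.7)/150 kΩ = 0.115 mA.
In the active region I_C = β·I_B = 120 × 0.115 = 13.8 mA.
Collector loop: V_CE = V_CC − I_C·R_C = 18 − 13.8×1 = 4.16 V.
Since V_CE = 4.16 V > V_CE(sat) ≈ 0.2 V, the transistor is in the active region as assumed.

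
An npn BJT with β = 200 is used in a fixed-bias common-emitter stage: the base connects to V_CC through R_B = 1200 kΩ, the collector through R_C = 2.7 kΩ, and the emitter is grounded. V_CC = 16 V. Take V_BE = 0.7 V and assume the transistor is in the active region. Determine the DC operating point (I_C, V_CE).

Base loop: V_CC = I_B·R_B + V_BE, so I_B = (16 − 0.7)/1200 kΩ = 0.0128 mA.
In the active region I_C = β·I_B = 200 × 0.0128 = 2.55 mA.
Collector loop: V_CE = V_CC − I_C·R_C = 16 − 2.55×2.7 = 9.11 V.
Since V_CE = 9.11 V > V_CE(sat) ≈ 0.2 V, the transistor is in the active region as assumed.

I_C ≈ 2.6 mA, V_CE ≈ 9.1 V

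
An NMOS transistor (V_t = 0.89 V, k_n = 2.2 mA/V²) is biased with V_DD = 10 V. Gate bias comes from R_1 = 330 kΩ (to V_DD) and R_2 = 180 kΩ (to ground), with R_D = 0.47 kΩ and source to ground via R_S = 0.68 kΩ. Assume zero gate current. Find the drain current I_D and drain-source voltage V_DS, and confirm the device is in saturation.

I_D ≈ 1.9 mA, V_DS ≈ 7.8 V

V_G = V_DD·R_2/(R_1+R_2) = 10×180/510 = 3.53 V.
Assume saturation: I_D = (k_n/2)(V_GS − V_t)² with V_GS = V_G − I_D·R_S = 3.53 − 0.68·I_D.
Substituting gives 0.509·I_D² − 4.95·I_D + 7.66 = 0, with roots I_D = 1.93 or 7.8 mA.
The root I_D = 7.8 mA gives V_GS = -1.77 V ≤ V_t, so take I_D = 1.93 mA.
Then V_GS = 2.22 V and V_DS = V_DD − I_D(R_D+R_S) = 10 − 1.93×1.15 = 7.78 V.
Saturation requires V_DS ≥ V_GS − V_t = 1.33 V; 7.78 ≥ 1.33 ✓.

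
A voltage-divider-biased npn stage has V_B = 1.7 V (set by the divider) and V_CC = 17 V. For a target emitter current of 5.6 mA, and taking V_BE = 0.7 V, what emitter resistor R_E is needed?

R_E ≈ 0.18 kΩ

V_E = V_B − V_BE = 1.7 − 0.7 = 1 V.
R_E = V_E / I_E = 1 / 5.6 = 0.179 kΩ.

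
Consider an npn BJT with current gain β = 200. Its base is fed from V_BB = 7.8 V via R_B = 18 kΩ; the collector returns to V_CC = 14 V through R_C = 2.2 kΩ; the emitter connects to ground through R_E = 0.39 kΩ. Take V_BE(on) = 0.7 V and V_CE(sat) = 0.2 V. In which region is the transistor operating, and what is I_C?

Assume active: I_B = (7.8 − 0.7)/(18 + 201×0.39) = 0.0737 mA, I_C = β·I_B = 14.7 mA.
Then V_CE = 14 − 14.7×2.2 − 14.8×0.39 = -24.2 V < 0.2 V — the active assumption fails.
Re-solve with V_CE = 0.2 V. KCL at the emitter: V_E/R_E = (V_BB−0.7−V_E)/R_B + (V_CC−0.2−V_E)/R_C, giving V_E = 2.17 V.
I_C = (V_CC − 0.2 − V_E)/R_C = (13.8 − 2.17)/2.2 = 5.29 mA.
Check: I_B = (7.1 − 2.17)/18 = 0.274 mA, and β·I_B = 54.8 mA > I_C, confirming saturation.

saturation; I_C ≈ 5.3 mA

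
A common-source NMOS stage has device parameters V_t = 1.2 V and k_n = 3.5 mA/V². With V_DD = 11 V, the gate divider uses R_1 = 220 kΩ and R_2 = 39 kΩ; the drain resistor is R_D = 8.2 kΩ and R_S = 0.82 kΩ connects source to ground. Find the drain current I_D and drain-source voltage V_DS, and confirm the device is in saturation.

I_D ≈ 0.17 mA, V_DS ≈ 9.4 V

V_G = V_DD·R_2/(R_1+R_2) = 11×39/259 = 1.66 V.
Assume saturation: I_D = (k_n/2)(V_GS − V_t)² with V_GS = V_G − I_D·R_S = 1.66 − 0.82·I_D.
Substituting gives 1.18·I_D² − 2.31·I_D + 0.364 = 0, with roots I_D = 0.173 or 1.79 mA.
The root I_D = 1.79 mA gives V_GS = 0.189 V ≤ V_t, so take I_D = 0.173 mA.
Then V_GS = 1.51 V and V_DS = V_DD − I_D(R_D+R_S) = 11 − 0.173×9.02 = 9.44 V.
Saturation requires V_DS ≥ V_GS − V_t = 0.314 V; 9.44 ≥ 0.314 ✓.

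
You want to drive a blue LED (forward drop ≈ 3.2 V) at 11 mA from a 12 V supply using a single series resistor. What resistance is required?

R ≈ 0.8 kΩ

The resistor drops V_S − V_D = 12 − 3.2 = 8.8 V at 11 mA.
R = 8.8 V / 11 mA = 0.8 kΩ.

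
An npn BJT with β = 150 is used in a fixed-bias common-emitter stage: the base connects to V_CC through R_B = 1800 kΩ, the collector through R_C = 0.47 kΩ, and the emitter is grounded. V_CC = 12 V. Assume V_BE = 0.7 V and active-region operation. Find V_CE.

V_CE ≈ 12 V

Base loop: V_CC = I_B·R_B + V_BE, so I_B = (12 − 0.7)/1800 kΩ = 0.00628 mA.
In the active region I_C = β·I_B = 150 × 0.00628 = 0.942 mA.
Collector loop: V_CE = V_CC − I_C·R_C = 12 − 0.942×0.47 = 11.6 V.
Since V_CE = 11.6 V > V_CE(sat) ≈ 0.2 V, the transistor is in the active region as assumed.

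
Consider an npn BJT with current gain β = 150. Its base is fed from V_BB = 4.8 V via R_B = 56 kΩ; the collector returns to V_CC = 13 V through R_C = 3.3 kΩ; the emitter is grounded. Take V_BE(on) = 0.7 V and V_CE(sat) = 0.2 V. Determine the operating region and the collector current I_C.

Assume active: I_B = (4.8 − 0.7)/56 = 0.0732 mA, giving I_C = β·I_B = 11 mA.
But then V_CE = 13 − 11×3.3 = -23.2 V < V_CE(sat) = 0.2 V — impossible in the active region.
So the transistor is saturated. With V_CE = 0.2 V, I_C = (V_CC − 0.2)/R_C = 12.8/3.3 = 3.88 mA.
Check: β·I_B = 11 mA > I_C = 3.88 mA, confirming saturation.

saturation; I_C ≈ 3.9 mA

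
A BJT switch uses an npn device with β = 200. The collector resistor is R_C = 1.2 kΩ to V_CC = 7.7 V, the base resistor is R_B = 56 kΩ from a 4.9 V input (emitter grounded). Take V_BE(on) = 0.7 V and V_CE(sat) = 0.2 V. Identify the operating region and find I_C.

saturation; I_C ≈ 6.2 mA

Assume active: I_B = (4.9 − 0.7)/56 = 0.075 mA, giving I_C = β·I_B = 15 mA.
But then V_CE = 7.7 − 15×1.2 = -10.3 V < V_CE(sat) = 0.2 V — impossible in the active region.
So the transistor is saturated. With V_CE = 0.2 V, I_C = (V_CC − 0.2)/R_C = 7.5/1.2 = 6.25 mA.
Check: β·I_B = 15 mA > I_C = 6.25 mA, confirming saturation.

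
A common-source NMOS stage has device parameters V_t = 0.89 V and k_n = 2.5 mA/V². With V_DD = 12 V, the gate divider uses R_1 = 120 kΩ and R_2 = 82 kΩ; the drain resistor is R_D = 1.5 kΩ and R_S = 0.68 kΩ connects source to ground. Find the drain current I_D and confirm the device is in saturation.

V_G = V_DD·R_2/(R_1+R_2) = 12×82/202 = 4.87 V.
Assume saturation: I_D = (k_n/2)(V_GS − V_t)² with V_GS = V_G − I_D·R_S = 4.87 − 0.68·I_D.
Substituting gives 0.578·I_D² − 7.77·I_D + 19.8 = 0, with roots I_D = 3.42 or 10 mA.
The root I_D = 10 mA gives V_GS = -1.94 V ≤ V_t, so take I_D = 3.42 mA.
Then V_GS = 2.54 V and V_DS = V_DD − I_D(R_D+R_S) = 12 − 3.42×2.18 = 4.54 V.
Saturation requires V_DS ≥ V_GS − V_t = 1.65 V; 4.54 ≥ 1.65 ✓.

I_D ≈ 3.4 mA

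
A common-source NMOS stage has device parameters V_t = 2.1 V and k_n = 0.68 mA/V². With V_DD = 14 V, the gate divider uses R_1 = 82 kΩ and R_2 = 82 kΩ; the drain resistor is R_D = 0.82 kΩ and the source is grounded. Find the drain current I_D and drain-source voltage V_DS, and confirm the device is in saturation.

I_D ≈ 8.2 mA, V_DS ≈ 7.3 V

V_G = V_DD·R_2/(R_1+R_2) = 14×82/164 = 7 V. With the source grounded, V_GS = V_G = 7 V.
Assume saturation: I_D = (k_n/2)(V_GS − V_t)² = (0.68/2)×(7 − 2.1)² = 0.34×4.9² = 8.16 mA.
V_DS = V_DD − I_D·R_D = 14 − 8.16×0.82 = 7.31 V.
Saturation requires V_DS ≥ V_GS − V_t = 4.9 V; 7.31 ≥ 4.9 ✓.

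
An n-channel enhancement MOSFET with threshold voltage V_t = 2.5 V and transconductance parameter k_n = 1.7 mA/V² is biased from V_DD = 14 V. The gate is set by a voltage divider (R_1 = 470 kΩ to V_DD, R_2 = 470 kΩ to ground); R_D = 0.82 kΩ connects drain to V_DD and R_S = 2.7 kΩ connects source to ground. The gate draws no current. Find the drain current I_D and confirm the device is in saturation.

V_G = V_DD·R_2/(R_1+R_2) = 14×470/940 = 7 V.
Assume saturation: I_D = (k_n/2)(V_GS − V_t)² with V_GS = V_G − I_D·R_S = 7 − 2.7·I_D.
Substituting gives 6.2·I_D² − 21.7·I_D + 17.2 = 0, with roots I_D = 1.22 or 2.27 mA.
The root I_D = 2.27 mA gives V_GS = 0.865 V ≤ V_t, so take I_D = 1.22 mA.
Then V_GS = 3.7 V and V_DS = V_DD − I_D(R_D+R_S) = 14 − 1.22×3.52 = 9.7 V.
Saturation requires V_DS ≥ V_GS − V_t = 1.2 V; 9.7 ≥ 1.2 ✓.

I_D ≈ 1.2 mA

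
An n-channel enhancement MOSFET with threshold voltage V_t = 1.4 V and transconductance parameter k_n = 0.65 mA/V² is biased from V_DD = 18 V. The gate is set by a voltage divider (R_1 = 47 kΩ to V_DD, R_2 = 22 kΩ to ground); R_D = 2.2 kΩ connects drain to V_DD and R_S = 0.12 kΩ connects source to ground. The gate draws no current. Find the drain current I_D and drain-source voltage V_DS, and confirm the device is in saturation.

V_G = V_DD·R_2/(R_1+R_2) = 18×22/69 = 5.74 V.
Assume saturation: I_D = (k_n/2)(V_GS − V_t)² with V_GS = V_G − I_D·R_S = 5.74 − 0.12·I_D.
Substituting gives 0.00468·I_D² − 1.34·I_D + 6.12 = 0, with roots I_D = 4.65 or 281 mA.
The root I_D = 281 mA gives V_GS = -28 V ≤ V_t, so take I_D = 4.65 mA.
Then V_GS = 5.18 V and V_DS = V_DD − I_D(R_D+R_S) = 18 − 4.65×2.32 = 7.22 V.
Saturation requires V_DS ≥ V_GS − V_t = 3.78 V; 7.22 ≥ 3.78 ✓.

I_D ≈ 4.6 mA, V_DS ≈ 7.2 V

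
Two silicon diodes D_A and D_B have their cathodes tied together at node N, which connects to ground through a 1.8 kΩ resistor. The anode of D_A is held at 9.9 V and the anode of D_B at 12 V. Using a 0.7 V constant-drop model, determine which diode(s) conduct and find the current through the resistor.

Only D_B conducts; I_R ≈ 6.3 mA

Assume both conduct. Then node N would need to be at both 9.9−0.7 = 9.2 V and 12−0.7 = 11.3 V, which is impossible.
Assume only D_B conducts: V_N = 12 − 0.7 = 11.3 V, so I_R = 11.3/1.8 = 6.28 mA.
Check D_A: its anode-to-cathode voltage is 9.9 − 11.3 = -1.4 V < 0.7 V, so it is off. The assumption is consistent.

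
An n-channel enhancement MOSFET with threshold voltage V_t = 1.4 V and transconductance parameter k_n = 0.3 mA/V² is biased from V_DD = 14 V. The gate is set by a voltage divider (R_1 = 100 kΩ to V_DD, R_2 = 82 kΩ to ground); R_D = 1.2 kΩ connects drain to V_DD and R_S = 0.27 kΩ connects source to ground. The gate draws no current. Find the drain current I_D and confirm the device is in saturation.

V_G = V_DD·R_2/(R_1+R_2) = 14×82/182 = 6.31 V.
Assume saturation: I_D = (k_n/2)(V_GS − V_t)² with V_GS = V_G − I_D·R_S = 6.31 − 0.27·I_D.
Substituting gives 0.0109·I_D² − 1.4·I_D + 3.61 = 0, with roots I_D = 2.64 or 125 mA.
The root I_D = 125 mA gives V_GS = -27.5 V ≤ V_t, so take I_D = 2.64 mA.
Then V_GS = 5.59 V and V_DS = V_DD − I_D(R_D+R_S) = 14 − 2.64×1.47 = 10.1 V.
Saturation requires V_DS ≥ V_GS − V_t = 4.19 V; 10.1 ≥ 4.19 ✓.

I_D ≈ 2.6 mA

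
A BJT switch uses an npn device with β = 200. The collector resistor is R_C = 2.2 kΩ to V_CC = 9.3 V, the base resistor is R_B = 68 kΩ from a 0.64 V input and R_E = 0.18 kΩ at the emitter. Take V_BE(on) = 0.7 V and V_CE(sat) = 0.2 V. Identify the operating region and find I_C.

V_BB = 0.64 V ≤ V_BE(on) = 0.7 V, so the base-emitter junction is not forward biased.
The transistor is in cutoff: I_B = I_C = 0.

cutoff; I_C ≈ 0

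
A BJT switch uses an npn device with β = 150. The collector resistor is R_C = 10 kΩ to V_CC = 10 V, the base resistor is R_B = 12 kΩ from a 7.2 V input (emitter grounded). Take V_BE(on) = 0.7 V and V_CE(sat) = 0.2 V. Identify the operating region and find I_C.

saturation; I_C ≈ 0.98 mA

Assume active: I_B = (7.2 − 0.7)/12 = 0.542 mA, giving I_C = β·I_B = 81.2 mA.
But then V_CE = 10 − 81.2×10 = -802 V < V_CE(sat) = 0.2 V — impossible in the active region.
So the transistor is saturated. With V_CE = 0.2 V, I_C = (V_CC − 0.2)/R_C = 9.8/10 = 0.98 mA.
Check: β·I_B = 81.2 mA > I_C = 0.98 mA, confirming saturation.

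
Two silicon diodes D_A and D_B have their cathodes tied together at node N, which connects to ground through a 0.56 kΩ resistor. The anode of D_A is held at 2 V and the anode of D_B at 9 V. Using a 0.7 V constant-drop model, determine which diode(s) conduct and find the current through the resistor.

Only D_B conducts; I_R ≈ 15 mA

Assume both conduct. Then node N would need to be at both 2−0.7 = 1.3 V and 9−0.7 = 8.3 V, which is impossible.
Assume only D_B conducts: V_N = 9 − 0.7 = 8.3 V, so I_R = 8.3/0.56 = 14.8 mA.
Check D_A: its anode-to-cathode voltage is 2 − 8.3 = -6.3 V < 0.7 V, so it is off. The assumption is consistent.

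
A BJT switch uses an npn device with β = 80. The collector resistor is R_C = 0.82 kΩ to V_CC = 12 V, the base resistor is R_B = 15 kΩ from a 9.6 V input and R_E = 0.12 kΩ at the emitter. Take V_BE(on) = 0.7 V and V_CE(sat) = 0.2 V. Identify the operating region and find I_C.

Assume active: I_B = (9.6 − 0.7)/(15 + 81×0.12) = 0.36 mA, I_C = β·I_B = 28.8 mA.
Then V_CE = 12 − 28.8×0.82 − 29.2×0.12 = -15.1 V < 0.2 V — the active assumption fails.
Re-solve with V_CE = 0.2 V. KCL at the emitter: V_E/R_E = (V_BB−0.7−V_E)/R_B + (V_CC−0.2−V_E)/R_C, giving V_E = 1.56 V.
I_C = (V_CC − 0.2 − V_E)/R_C = (11.8 − 1.56)/0.82 = 12.5 mA.
Check: I_B = (8.9 − 1.56)/15 = 0.489 mA, and β·I_B = 39.2 mA > I_C, confirming saturation.

saturation; I_C ≈ 12 mA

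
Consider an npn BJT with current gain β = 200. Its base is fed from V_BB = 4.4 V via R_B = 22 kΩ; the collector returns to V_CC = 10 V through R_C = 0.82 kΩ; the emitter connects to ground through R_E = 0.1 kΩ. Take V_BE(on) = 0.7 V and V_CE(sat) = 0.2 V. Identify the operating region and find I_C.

Assume active: I_B = (4.4 − 0.7)/(22 + 201×0.1) = 0.0879 mA, I_C = β·I_B = 17.6 mA.
Then V_CE = 10 − 17.6×0.82 − 17.7×0.1 = -6.18 V < 0.2 V — the active assumption fails.
Re-solve with V_CE = 0.2 V. KCL at the emitter: V_E/R_E = (V_BB−0.7−V_E)/R_B + (V_CC−0.2−V_E)/R_C, giving V_E = 1.08 V.
I_C = (V_CC − 0.2 − V_E)/R_C = (9.8 − 1.08)/0.82 = 10.6 mA.
Check: I_B = (3.7 − 1.08)/22 = 0.119 mA, and β·I_B = 23.9 mA > I_C, confirming saturation.

saturation; I_C ≈ 11 mA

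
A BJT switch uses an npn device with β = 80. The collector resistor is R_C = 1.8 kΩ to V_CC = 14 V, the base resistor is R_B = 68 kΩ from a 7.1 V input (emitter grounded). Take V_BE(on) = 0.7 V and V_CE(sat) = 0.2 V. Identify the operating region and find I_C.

Assume active. Base-emitter loop: I_B = (V_BB − V_BE)/R_B = (7.1 − 0.7)/68 = 0.0941 mA.
I_C = β·I_B = 80×0.0941 = 7.53 mA.
V_CE = V_CC − I_C·R_C = 14 − 7.53×1.8 = 0.447 V > V_CE(sat), so the active-region assumption holds.

active; I_C ≈ 7.5 mA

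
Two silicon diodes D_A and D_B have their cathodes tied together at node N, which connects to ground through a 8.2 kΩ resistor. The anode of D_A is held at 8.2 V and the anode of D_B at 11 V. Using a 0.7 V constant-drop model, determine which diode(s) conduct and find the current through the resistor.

Assume both conduct. Then node N would need to be at both 8.2−0.7 = 7.5 V and 11−0.7 = 10.3 V, which is impossible.
Assume only D_B conducts: V_N = 11 − 0.7 = 10.3 V, so I_R = 10.3/8.2 = 1.26 mA.
Check D_A: its anode-to-cathode voltage is 8.2 − 10.3 = -2.1 V < 0.7 V, so it is off. The assumption is consistent.

Only D_B conducts; I_R ≈ 1.3 mA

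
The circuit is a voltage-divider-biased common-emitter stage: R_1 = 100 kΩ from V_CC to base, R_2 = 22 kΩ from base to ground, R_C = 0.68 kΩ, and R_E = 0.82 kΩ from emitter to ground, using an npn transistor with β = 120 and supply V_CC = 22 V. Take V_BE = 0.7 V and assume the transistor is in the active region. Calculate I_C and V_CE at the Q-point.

I_C ≈ 3.3 mA, V_CE ≈ 17 V

Thevenize the base divider: V_Th = V_CC·R_2/(R_1+R_2) = 22×22/122 = 3.97 V, R_Th = R_1‖R_2 = 18 kΩ.
Base-emitter loop: V_Th = I_B·R_Th + V_BE + (β+1)I_B·R_E, so I_B = (3.97 − 0.7) / (18 + 121×0.82) = 0.0279 mA.
I_C = β·I_B = 120×0.0279 = 3.34 mA, and I_E = (β+1)I_B = 3.37 mA.
V_CE = V_CC − I_C·R_C − I_E·R_E = 22 − 3.34×0.68 − 3.37×0.82 = 17 V.
V_CE = 17 V > 0.2 V confirms active-region operation.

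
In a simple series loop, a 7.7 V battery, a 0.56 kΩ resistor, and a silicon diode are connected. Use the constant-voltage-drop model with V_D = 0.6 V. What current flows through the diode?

I ≈ 13 mA

KVL around the loop: 7.7 = V_D + I·R = 0.6 + I × 0.56 kΩ.
So I = (7.7 − 0.6) / 0.56 kΩ = 7.1 / 0.56 = 12.7 mA.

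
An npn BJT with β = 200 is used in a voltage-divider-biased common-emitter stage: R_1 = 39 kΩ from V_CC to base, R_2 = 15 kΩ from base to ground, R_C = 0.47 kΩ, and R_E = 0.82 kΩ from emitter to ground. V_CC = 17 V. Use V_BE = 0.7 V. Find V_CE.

V_CE ≈ 11 V

Thevenize the base divider: V_Th = V_CC·R_2/(R_1+R_2) = 17×15/54 = 4.72 V, R_Th = R_1‖R_2 = 10.8 kΩ.
Base-emitter loop: V_Th = I_B·R_Th + V_BE + (β+1)I_B·R_E, so I_B = (4.72 − 0.7) / (10.8 + 201×0.82) = 0.0229 mA.
I_C = β·I_B = 200×0.0229 = 4.58 mA, and I_E = (β+1)I_B = 4.6 mA.
V_CE = V_CC − I_C·R_C − I_E·R_E = 17 − 4.58×0.47 − 4.6×0.82 = 11.1 V.
V_CE = 11.1 V > 0.2 V confirms active-region operation.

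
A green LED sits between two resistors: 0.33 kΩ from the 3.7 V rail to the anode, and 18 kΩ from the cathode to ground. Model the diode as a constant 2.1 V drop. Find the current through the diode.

The two resistors are in series with the diode, so KVL gives 3.7 = I·0.33 + 2.1 + I·18.
I = (3.7 − 2.1) / (0.33 + 18) kΩ = 1.6 / 18.3 = 0.0873 mA.

I ≈ 0.087 mA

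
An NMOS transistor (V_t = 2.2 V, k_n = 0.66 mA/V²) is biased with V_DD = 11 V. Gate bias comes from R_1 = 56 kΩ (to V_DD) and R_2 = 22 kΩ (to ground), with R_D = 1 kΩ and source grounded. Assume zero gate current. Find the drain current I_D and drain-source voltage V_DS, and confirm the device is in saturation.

I_D ≈ 0.27 mA, V_DS ≈ 11 V

V_G = V_DD·R_2/(R_1+R_2) = 11×22/78 = 3.1 V. With the source grounded, V_GS = V_G = 3.1 V.
Assume saturation: I_D = (k_n/2)(V_GS − V_t)² = (0.66/2)×(3.1 − 2.2)² = 0.33×0.903² = 0.269 mA.
V_DS = V_DD − I_D·R_D = 11 − 0.269×1 = 10.7 V.
Saturation requires V_DS ≥ V_GS − V_t = 0.903 V; 10.7 ≥ 0.903 ✓.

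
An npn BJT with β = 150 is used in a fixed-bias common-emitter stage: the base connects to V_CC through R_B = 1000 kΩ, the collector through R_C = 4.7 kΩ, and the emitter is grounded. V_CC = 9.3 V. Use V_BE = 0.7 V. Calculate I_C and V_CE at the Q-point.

I_C ≈ 1.3 mA, V_CE ≈ 3.2 V

Base loop: V_CC = I_B·R_B + V_BE, so I_B = (9.3 − 0.7)/1000 kΩ = 0.0086 mA.
In the active region I_C = β·I_B = 150 × 0.0086 = 1.29 mA.
Collector loop: V_CE = V_CC − I_C·R_C = 9.3 − 1.29×4.7 = 3.24 V.
Since V_CE = 3.24 V > V_CE(sat) ≈ 0.2 V, the transistor is in the active region as assumed.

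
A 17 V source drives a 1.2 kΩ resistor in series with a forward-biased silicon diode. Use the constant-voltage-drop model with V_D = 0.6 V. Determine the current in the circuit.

KVL around the loop: 17 = V_D + I·R = 0.6 + I × 1.2 kΩ.
So I = (17 − 0.6) / 1.2 kΩ = 16.4 / 1.2 = 13.7 mA.

I ≈ 14 mA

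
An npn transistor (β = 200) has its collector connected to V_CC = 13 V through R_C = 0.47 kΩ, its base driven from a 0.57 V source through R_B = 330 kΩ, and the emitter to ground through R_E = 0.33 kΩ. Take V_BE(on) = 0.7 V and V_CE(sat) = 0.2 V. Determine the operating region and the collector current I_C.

V_BB = 0.57 V ≤ V_BE(on) = 0.7 V, so the base-emitter junction is not forward biased.
The transistor is in cutoff: I_B = I_C = 0.

cutoff; I_C ≈ 0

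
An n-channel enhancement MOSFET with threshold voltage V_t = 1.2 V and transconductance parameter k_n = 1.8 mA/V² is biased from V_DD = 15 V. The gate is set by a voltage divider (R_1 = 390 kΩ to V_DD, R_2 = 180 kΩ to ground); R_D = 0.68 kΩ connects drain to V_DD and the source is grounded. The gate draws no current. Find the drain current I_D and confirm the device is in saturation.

V_G = V_DD·R_2/(R_1+R_2) = 15×180/570 = 4.74 V. With the source grounded, V_GS = V_G = 4.74 V.
Assume saturation: I_D = (k_n/2)(V_GS − V_t)² = (1.8/2)×(4.74 − 1.2)² = 0.9×3.54² = 11.3 mA.
V_DS = V_DD − I_D·R_D = 15 − 11.3×0.68 = 7.34 V.
Saturation requires V_DS ≥ V_GS − V_t = 3.54 V; 7.34 ≥ 3.54 ✓.

I_D ≈ 11 mA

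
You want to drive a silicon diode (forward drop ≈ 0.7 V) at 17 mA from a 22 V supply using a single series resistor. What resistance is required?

R ≈ 1.3 kΩ

The resistor drops V_S − V_D = 22 − 0.7 = 21.3 V at 17 mA.
R = 21.3 V / 17 mA = 1.25 kΩ.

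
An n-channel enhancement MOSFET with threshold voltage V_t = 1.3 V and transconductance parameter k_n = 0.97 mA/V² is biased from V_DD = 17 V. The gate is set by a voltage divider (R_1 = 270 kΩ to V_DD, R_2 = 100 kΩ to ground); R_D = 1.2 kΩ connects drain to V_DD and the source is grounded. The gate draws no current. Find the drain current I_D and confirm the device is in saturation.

I_D ≈ 5.3 mA

V_G = V_DD·R_2/(R_1+R_2) = 17×100/370 = 4.59 V. With the source grounded, V_GS = V_G = 4.59 V.
Assume saturation: I_D = (k_n/2)(V_GS − V_t)² = (0.97/2)×(4.59 − 1.3)² = 0.485×3.29² = 5.26 mA.
V_DS = V_DD − I_D·R_D = 17 − 5.26×1.2 = 10.7 V.
Saturation requires V_DS ≥ V_GS − V_t = 3.29 V; 10.7 ≥ 3.29 ✓.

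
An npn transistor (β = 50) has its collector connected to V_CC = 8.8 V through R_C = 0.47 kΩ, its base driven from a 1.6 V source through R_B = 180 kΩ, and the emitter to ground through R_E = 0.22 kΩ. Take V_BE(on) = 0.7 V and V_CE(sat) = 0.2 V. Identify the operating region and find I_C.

Assume active. Base-emitter loop: I_B = (V_BB − V_BE)/(R_B + (β+1)R_E) = (1.6 − 0.7)/(180 + 51×0.22) = 0.00471 mA.
I_C = β·I_B = 50×0.00471 = 0.235 mA.
V_CE = V_CC − I_C·R_C − I_E·R_E = 8.8 − 0.235×0.47 − 0.24×0.22 = 8.64 V > V_CE(sat), so the active-region assumption holds.

active; I_C ≈ 0.24 mA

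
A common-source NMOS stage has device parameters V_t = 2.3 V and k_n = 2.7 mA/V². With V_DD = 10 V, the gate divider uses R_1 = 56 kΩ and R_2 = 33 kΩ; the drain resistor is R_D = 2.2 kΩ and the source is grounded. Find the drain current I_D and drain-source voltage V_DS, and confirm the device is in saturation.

I_D ≈ 2.7 mA, V_DS ≈ 4.1 V

V_G = V_DD·R_2/(R_1+R_2) = 10×33/89 = 3.71 V. With the source grounded, V_GS = V_G = 3.71 V.
Assume saturation: I_D = (k_n/2)(V_GS − V_t)² = (2.7/2)×(3.71 − 2.3)² = 1.35×1.41² = 2.68 mA.
V_DS = V_DD − I_D·R_D = 10 − 2.68×2.2 = 4.11 V.
Saturation requires V_DS ≥ V_GS − V_t = 1.41 V; 4.11 ≥ 1.41 ✓.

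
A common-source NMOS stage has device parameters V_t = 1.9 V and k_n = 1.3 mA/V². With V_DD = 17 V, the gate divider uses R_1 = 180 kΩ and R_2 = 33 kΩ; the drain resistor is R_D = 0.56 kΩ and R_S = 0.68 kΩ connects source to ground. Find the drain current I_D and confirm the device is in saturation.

V_G = V_DD·R_2/(R_1+R_2) = 17×33/213 = 2.63 V.
Assume saturation: I_D = (k_n/2)(V_GS − V_t)² with V_GS = V_G − I_D·R_S = 2.63 − 0.68·I_D.
Substituting gives 0.301·I_D² − 1.65·I_D + 0.35 = 0, with roots I_D = 0.221 or 5.26 mA.
The root I_D = 5.26 mA gives V_GS = -0.946 V ≤ V_t, so take I_D = 0.221 mA.
Then V_GS = 2.48 V and V_DS = V_DD − I_D(R_D+R_S) = 17 − 0.221×1.24 = 16.7 V.
Saturation requires V_DS ≥ V_GS − V_t = 0.583 V; 16.7 ≥ 0.583 ✓.

I_D ≈ 0.22 mA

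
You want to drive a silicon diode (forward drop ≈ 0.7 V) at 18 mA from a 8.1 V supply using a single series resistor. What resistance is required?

The resistor drops V_S − V_D = 8.1 − 0.7 = 7.4 V at 18 mA.
R = 7.4 V / 18 mA = 0.411 kΩ.

R ≈ 0.41 kΩ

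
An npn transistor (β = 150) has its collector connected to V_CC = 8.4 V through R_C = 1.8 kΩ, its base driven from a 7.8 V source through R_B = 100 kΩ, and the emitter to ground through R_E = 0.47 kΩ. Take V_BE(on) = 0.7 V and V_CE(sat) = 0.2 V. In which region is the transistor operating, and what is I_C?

saturation; I_C ≈ 3.6 mA

Assume active: I_B = (7.8 − 0.7)/(100 + 151×0.47) = 0.0415 mA, I_C = β·I_B = 6.23 mA.
Then V_CE = 8.4 − 6.23×1.8 − 6.27×0.47 = -5.76 V < 0.2 V — the active assumption fails.
Re-solve with V_CE = 0.2 V. KCL at the emitter: V_E/R_E = (V_BB−0.7−V_E)/R_B + (V_CC−0.2−V_E)/R_C, giving V_E = 1.72 V.
I_C = (V_CC − 0.2 − V_E)/R_C = (8.2 − 1.72)/1.8 = 3.6 mA.
Check: I_B = (7.1 − 1.72)/100 = 0.0538 mA, and β·I_B = 8.07 mA > I_C, confirming saturation.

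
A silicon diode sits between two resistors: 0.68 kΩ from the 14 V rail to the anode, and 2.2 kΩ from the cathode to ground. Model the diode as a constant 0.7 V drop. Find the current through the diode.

The two resistors are in series with the diode, so KVL gives 14 = I·0.68 + 0.7 + I·2.2.
I = (14 − 0.7) / (0.68 + 2.2) kΩ = 13.3 / 2.88 = 4.62 mA.

I ≈ 4.6 mA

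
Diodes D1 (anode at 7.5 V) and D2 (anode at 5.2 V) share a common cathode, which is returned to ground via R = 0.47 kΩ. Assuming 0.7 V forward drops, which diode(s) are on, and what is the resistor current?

Assume both conduct. Then node N would need to be at both 7.5−0.7 = 6.8 V and 5.2−0.7 = 4.5 V, which is impossible.
Assume only D1 conducts: V_N = 7.5 − 0.7 = 6.8 V, so I_R = 6.8/0.47 = 14.5 mA.
Check D2: its anode-to-cathode voltage is 5.2 − 6.8 = -1.6 V < 0.7 V, so it is off. The assumption is consistent.

Only D1 conducts; I_R ≈ 14 mA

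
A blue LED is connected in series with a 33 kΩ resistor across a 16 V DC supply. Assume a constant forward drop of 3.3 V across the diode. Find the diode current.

KVL around the loop: 16 = V_D + I·R = 3.3 + I × 33 kΩ.
So I = (16 − 3.3) / 33 kΩ = 12.7 / 33 = 0.385 mA.

I ≈ 0.38 mA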